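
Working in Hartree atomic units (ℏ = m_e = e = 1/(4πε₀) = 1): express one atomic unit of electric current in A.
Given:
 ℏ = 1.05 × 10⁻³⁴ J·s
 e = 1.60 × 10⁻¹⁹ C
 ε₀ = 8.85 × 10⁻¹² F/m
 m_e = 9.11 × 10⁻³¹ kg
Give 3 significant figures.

The unique combination of the constants set to 1 with dimensions of current is I_au = e E_h/ℏ = m_e e⁵/((4πε₀)²ℏ³).
E_h = 4.38 × 10⁻¹⁸ J
e·E_h/ℏ = 6.67 × 10⁻³ A

6.67 × 10⁻³ A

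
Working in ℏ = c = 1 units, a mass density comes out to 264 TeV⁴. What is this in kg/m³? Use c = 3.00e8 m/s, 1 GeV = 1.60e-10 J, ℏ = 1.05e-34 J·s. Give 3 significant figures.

6.15e34 kg/m³

Mass density is [E]/(c²[L]³) = [E]⁴/(ℏ³c⁵).
1 GeV⁴ → 1/(ℏ³c⁵) × (1 GeV in J)⁴ = 2.33e20 kg/m³.
Convert the energy scale: 264 TeV⁴ = 2.64e14 GeV⁴.
Result: 2.64e14 × 2.33e20 = 6.15e34 kg/m³.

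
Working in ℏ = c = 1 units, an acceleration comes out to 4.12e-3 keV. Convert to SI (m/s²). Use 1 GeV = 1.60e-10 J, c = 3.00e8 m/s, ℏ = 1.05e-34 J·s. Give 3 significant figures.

1.88e24 m/s²

Acceleration is [L]/[T]² = c·[E]/ℏ.
1 GeV → c/ℏ × (1 GeV in J) = 4.57e32 m/s².
Convert the energy scale: 4.12e-3 keV = 4.12e-9 GeV.
Result: 4.12e-9 × 4.57e32 = 1.88e24 m/s².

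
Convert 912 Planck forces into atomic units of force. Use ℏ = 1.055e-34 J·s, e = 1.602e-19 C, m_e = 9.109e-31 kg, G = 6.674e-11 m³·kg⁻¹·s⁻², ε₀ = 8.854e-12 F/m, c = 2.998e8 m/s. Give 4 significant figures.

Planck force: F_P = c⁴/G = 1.210e44 N
atomic unit of force: F_au = E_h/a₀ = m_e²e⁶/((4πε₀)³ℏ⁴) = 8.220e-8 N
912 × 1.210e44 / 8.220e-8 = 1.343e54

1.343e54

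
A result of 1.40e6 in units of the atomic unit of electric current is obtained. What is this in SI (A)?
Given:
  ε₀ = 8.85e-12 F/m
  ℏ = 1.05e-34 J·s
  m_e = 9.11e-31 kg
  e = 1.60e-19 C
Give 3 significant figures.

9.34e3 A

One atomic unit of electric current: I_au = e E_h/ℏ = m_e e⁵/((4πε₀)²ℏ³) = 6.67e-3 A.
1.40e6 × 6.67e-3 A = 9.34e3 A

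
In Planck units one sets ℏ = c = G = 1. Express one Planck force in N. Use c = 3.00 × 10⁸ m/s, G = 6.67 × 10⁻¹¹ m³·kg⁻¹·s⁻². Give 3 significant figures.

1.21 × 10⁴⁴ N

F_P = c⁴/G
  = 8.10 × 10³³ / 6.67 × 10⁻¹¹
  = 1.21 × 10⁴⁴ N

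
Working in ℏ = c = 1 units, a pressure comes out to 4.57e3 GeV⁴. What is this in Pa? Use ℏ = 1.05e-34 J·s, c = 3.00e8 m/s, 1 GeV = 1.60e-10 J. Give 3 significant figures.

9.58e40 Pa

Pressure is [E]/[L]³ = [E]⁴/(ℏc)³.
1 GeV⁴ → 1/(ℏc)³ × (1 GeV in J)⁴ = 2.10e37 Pa.
Result: 4.57e3 × 2.10e37 = 9.58e40 Pa.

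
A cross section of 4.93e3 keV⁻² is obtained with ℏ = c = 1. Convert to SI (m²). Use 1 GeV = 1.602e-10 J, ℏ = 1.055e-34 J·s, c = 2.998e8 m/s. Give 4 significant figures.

Area is [L]² = [E]⁻²·(ℏc)²; restore (ℏc)².
1 GeV⁻² → (ℏc)² × (1 GeV in J)⁻² = 3.898e-32 m².
Convert the energy scale: 4.93e3 keV⁻² = 4.93e15 GeV⁻².
Result: 4.93e15 × 3.898e-32 = 1.922e-16 m².

1.922e-16 m²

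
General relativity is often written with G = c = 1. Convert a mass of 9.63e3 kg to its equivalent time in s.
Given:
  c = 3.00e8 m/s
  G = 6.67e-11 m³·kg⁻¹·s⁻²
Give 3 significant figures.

2.38e-32 s

Mass → time via G/c³.
9.63e3 kg × (G/c³) = 2.38e-32 s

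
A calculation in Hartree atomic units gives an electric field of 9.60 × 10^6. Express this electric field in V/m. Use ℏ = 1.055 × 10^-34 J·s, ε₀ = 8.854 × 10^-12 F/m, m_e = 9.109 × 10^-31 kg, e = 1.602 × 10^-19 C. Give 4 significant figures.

One atomic unit of electric field: E_au = E_h/(e a₀) = m_e²e⁵/((4πε₀)³ℏ⁴) = 5.131 × 10^11 V/m.
9.60 × 10^6 × 5.131 × 10^11 V/m = 4.926 × 10^18 V/m

4.926 × 10^18 V/m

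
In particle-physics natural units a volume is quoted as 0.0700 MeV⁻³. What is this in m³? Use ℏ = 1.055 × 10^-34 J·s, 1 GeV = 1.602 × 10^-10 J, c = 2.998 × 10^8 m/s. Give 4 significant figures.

Volume is [L]³ = [E]⁻³·(ℏc)³.
1 GeV⁻³ → (ℏc)³ × (1 GeV in J)⁻³ = 7.696 × 10^-48 m³.
Convert the energy scale: 0.0700 MeV⁻³ = 7.00 × 10^7 GeV⁻³.
Result: 7.00 × 10^7 × 7.696 × 10^-48 = 5.387 × 10^-40 m³.

5.387 × 10^-40 m³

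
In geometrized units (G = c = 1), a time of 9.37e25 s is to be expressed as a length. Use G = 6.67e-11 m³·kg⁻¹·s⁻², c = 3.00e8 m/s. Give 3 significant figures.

2.81e34 m

Time → length via c.
9.37e25 s × (c) = 2.81e34 m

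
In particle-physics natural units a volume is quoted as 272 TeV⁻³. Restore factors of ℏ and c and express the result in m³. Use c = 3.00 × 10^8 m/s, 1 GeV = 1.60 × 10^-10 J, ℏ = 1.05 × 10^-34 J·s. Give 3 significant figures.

Volume is [L]³ = [E]⁻³·(ℏc)³.
1 GeV⁻³ → (ℏc)³ × (1 GeV in J)⁻³ = 7.63 × 10^-48 m³.
Convert the energy scale: 272 TeV⁻³ = 2.72 × 10^-7 GeV⁻³.
Result: 2.72 × 10^-7 × 7.63 × 10^-48 = 2.08 × 10^-54 m³.

2.08 × 10^-54 m³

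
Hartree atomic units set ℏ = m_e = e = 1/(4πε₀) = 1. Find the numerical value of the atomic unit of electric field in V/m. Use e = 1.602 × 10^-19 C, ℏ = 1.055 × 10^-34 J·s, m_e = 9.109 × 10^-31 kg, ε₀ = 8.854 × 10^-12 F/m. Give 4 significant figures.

From ℏ = m_e = e = 1/(4πε₀) = 1 the electric field scale is E_au = E_h/(e a₀) = m_e²e⁵/((4πε₀)³ℏ⁴).
E_h = 4.354 × 10^-18 J
a₀ = 5.297 × 10^-11 m
E_h/(e·a₀) = 5.131 × 10^11 V/m

5.131 × 10^11 V/m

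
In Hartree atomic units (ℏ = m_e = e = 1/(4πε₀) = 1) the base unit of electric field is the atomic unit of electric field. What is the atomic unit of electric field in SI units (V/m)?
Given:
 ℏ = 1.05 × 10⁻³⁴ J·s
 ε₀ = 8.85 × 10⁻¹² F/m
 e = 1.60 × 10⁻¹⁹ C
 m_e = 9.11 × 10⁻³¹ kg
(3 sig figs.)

E_au = E_h/(e a₀) = m_e²e⁵/((4πε₀)³ℏ⁴)
E_h = 4.38 × 10⁻¹⁸ J
a₀ = 5.26 × 10⁻¹¹ m
E_h/(e·a₀) = 5.20 × 10¹¹ V/m

5.20 × 10¹¹ V/m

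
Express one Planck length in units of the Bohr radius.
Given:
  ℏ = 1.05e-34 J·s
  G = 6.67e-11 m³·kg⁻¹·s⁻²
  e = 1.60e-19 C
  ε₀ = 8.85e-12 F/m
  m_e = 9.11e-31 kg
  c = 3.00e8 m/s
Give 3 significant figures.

Planck length: ℓ_P = √(ℏG/c³) = 1.61e-35 m
Bohr radius: a₀ = 4πε₀ℏ²/(m_e e²) = 5.26e-11 m
ratio = 1.61e-35 / 5.26e-11 = 3.06e-25

3.06e-25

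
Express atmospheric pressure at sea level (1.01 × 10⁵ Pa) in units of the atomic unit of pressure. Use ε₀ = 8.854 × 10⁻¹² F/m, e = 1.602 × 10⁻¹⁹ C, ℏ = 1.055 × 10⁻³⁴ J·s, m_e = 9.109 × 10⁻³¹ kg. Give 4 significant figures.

3.448 × 10⁻⁹

atomic unit of pressure: P_au = E_h/a₀³ = m_e⁴e¹⁰/((4πε₀)⁵ℏ⁸) = 2.929 × 10¹³ Pa.
1.01 × 10⁵ / 2.929 × 10¹³ = 3.448 × 10⁻⁹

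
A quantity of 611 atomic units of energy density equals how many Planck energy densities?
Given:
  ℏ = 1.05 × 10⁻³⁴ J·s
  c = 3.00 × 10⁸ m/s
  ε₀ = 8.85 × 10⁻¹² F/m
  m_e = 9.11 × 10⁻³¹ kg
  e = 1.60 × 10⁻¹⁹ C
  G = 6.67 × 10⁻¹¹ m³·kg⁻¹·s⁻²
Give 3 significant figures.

atomic unit of energy density: u_au = E_h/a₀³ = m_e⁴e¹⁰/((4πε₀)⁵ℏ⁸) = 3.01 × 10¹³ J/m³
Planck energy density: u_P = c⁷/(ℏG²) = 4.68 × 10¹¹³ J/m³
611 × 3.01 × 10¹³ / 4.68 × 10¹¹³ = 3.93 × 10⁻⁹⁸

3.93 × 10⁻⁹⁸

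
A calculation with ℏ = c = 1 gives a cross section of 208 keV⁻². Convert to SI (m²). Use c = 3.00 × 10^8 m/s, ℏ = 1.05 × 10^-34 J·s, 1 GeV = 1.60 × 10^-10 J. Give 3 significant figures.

8.06 × 10^-18 m²

Area is [L]² = [E]⁻²·(ℏc)²; restore (ℏc)².
1 GeV⁻² → (ℏc)² × (1 GeV in J)⁻² = 3.88 × 10^-32 m².
Convert the energy scale: 208 keV⁻² = 2.08 × 10^14 GeV⁻².
Result: 2.08 × 10^14 × 3.88 × 10^-32 = 8.06 × 10^-18 m².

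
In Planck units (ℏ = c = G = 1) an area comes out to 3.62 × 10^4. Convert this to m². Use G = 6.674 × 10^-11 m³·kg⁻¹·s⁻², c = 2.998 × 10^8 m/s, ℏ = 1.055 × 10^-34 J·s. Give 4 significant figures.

9.459 × 10^-66 m²

One Planck area: A_P = ℏG/c³ = 2.613 × 10^-70 m².
3.62 × 10^4 × 2.613 × 10^-70 m² = 9.459 × 10^-66 m²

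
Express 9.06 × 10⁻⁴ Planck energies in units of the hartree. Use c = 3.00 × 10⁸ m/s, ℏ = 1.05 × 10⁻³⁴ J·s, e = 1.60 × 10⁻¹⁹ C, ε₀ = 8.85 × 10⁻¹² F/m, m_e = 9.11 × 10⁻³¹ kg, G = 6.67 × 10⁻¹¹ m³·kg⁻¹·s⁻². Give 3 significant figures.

4.05 × 10²³

Planck energy: E_P = √(ℏc⁵/G) = 1.96 × 10⁹ J
hartree: E_h = m_e e⁴/(4πε₀ℏ)² = 4.38 × 10⁻¹⁸ J
9.06 × 10⁻⁴ × 1.96 × 10⁹ / 4.38 × 10⁻¹⁸ = 4.05 × 10²³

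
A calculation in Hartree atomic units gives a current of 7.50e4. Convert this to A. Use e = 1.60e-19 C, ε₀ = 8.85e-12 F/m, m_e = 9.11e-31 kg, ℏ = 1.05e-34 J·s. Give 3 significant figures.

One atomic unit of electric current: I_au = e E_h/ℏ = m_e e⁵/((4πε₀)²ℏ³) = 6.67e-3 A.
7.50e4 × 6.67e-3 A = 500 A

500 A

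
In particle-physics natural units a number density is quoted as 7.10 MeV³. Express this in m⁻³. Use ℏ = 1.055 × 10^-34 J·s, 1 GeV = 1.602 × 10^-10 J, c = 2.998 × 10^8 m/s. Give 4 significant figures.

Number density is [L]⁻³ = [E]³/(ℏc)³.
1 GeV³ → 1/(ℏc)³ × (1 GeV in J)³ = 1.299 × 10^47 m⁻³.
Convert the energy scale: 7.10 MeV³ = 7.10 × 10^-9 GeV³.
Result: 7.10 × 10^-9 × 1.299 × 10^47 = 9.226 × 10^38 m⁻³.

9.226 × 10^38 m⁻³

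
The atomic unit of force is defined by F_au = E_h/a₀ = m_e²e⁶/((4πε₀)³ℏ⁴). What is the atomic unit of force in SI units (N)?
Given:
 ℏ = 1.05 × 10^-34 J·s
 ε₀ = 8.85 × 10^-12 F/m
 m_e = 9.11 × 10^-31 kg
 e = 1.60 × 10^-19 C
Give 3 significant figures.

F_au = E_h/a₀ = m_e²e⁶/((4πε₀)³ℏ⁴)
E_h = 4.38 × 10^-18 J
a₀ = 5.26 × 10^-11 m
E_h/a₀ = 8.33 × 10^-8 N

8.33 × 10^-8 N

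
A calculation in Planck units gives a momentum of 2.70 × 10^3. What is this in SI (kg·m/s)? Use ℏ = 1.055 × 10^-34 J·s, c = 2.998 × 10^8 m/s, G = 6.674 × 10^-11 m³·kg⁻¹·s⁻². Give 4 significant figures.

One Planck momentum: p_P = √(ℏc³/G) = 6.527 kg·m/s.
2.70 × 10^3 × 6.527 kg·m/s = 1.762 × 10^4 kg·m/s

1.762 × 10^4 kg·m/s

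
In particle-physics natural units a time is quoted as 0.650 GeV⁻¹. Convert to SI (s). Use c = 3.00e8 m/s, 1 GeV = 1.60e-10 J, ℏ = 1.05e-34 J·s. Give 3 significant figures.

4.27e-25 s

A time is [E]⁻¹ in ℏ=c=1; restore one factor of ℏ.
1 GeV⁻¹ → ℏ × (1 GeV in J)⁻¹ = 6.56e-25 s.
Result: 0.650 × 6.56e-25 = 4.27e-25 s.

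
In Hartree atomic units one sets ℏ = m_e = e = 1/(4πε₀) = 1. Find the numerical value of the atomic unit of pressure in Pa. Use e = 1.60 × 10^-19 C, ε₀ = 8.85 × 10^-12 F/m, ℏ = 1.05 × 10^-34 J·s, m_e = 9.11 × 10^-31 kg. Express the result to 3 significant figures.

P_au = E_h/a₀³ = m_e⁴e¹⁰/((4πε₀)⁵ℏ⁸)
E_h = 4.38 × 10^-18 J
a₀ = 5.26 × 10^-11 m
E_h/a₀³ = 3.01 × 10^13 Pa

3.01 × 10^13 Pa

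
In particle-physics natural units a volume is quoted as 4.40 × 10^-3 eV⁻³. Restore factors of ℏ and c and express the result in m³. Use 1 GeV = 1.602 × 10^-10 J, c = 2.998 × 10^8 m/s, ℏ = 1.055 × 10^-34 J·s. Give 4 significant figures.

3.386 × 10^-23 m³

Volume is [L]³ = [E]⁻³·(ℏc)³.
1 GeV⁻³ → (ℏc)³ × (1 GeV in J)⁻³ = 7.696 × 10^-48 m³.
Convert the energy scale: 4.40 × 10^-3 eV⁻³ = 4.40 × 10^24 GeV⁻³.
Result: 4.40 × 10^24 × 7.696 × 10^-48 = 3.386 × 10^-23 m³.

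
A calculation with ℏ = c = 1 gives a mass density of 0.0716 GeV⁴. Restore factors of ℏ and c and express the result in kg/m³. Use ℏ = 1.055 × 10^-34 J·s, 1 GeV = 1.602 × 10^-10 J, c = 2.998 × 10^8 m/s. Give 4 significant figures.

1.658 × 10^19 kg/m³

Mass density is [E]/(c²[L]³) = [E]⁴/(ℏ³c⁵).
1 GeV⁴ → 1/(ℏ³c⁵) × (1 GeV in J)⁴ = 2.316 × 10^20 kg/m³.
Result: 0.0716 × 2.316 × 10^20 = 1.658 × 10^19 kg/m³.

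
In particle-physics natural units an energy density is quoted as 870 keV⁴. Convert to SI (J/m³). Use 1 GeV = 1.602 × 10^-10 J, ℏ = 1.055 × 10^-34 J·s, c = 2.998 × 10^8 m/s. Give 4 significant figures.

[E]/[L]³ = [E]⁴/(ℏc)³; restore (ℏc)⁻³.
1 GeV⁴ → 1/(ℏc)³ × (1 GeV in J)⁴ = 2.082 × 10^37 J/m³.
Convert the energy scale: 870 keV⁴ = 8.70 × 10^-22 GeV⁴.
Result: 8.70 × 10^-22 × 2.082 × 10^37 = 1.811 × 10^16 J/m³.

1.811 × 10^16 J/m³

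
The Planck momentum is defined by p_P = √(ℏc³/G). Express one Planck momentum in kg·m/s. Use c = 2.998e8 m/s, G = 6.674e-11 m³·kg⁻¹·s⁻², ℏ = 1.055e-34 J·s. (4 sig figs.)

p_P = √(ℏc³/G)
  = √(42.60)
  = 6.527 kg·m/s

6.527 kg·m/s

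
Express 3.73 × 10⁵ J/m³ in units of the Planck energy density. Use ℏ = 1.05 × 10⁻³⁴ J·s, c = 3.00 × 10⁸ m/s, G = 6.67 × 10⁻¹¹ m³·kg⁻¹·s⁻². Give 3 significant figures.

7.97 × 10⁻¹⁰⁹

Planck energy density: u_P = c⁷/(ℏG²) = 4.68 × 10¹¹³ J/m³.
3.73 × 10⁵ / 4.68 × 10¹¹³ = 7.97 × 10⁻¹⁰⁹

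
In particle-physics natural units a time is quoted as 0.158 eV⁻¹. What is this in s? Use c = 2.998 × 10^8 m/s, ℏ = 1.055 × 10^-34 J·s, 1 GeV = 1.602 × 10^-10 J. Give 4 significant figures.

A time is [E]⁻¹ in ℏ=c=1; restore one factor of ℏ.
1 GeV⁻¹ → ℏ × (1 GeV in J)⁻¹ = 6.586 × 10^-25 s.
Convert the energy scale: 0.158 eV⁻¹ = 1.58 × 10^8 GeV⁻¹.
Result: 1.58 × 10^8 × 6.586 × 10^-25 = 1.041 × 10^-16 s.

1.041 × 10^-16 s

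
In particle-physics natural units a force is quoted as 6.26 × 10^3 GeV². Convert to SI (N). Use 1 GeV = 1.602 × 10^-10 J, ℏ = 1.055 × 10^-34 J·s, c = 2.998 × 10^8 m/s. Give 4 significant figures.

5.079 × 10^9 N

Force is [E]/[L] = [E]²/(ℏc); restore (ℏc)⁻¹.
1 GeV² → 1/(ℏc) × (1 GeV in J)² = 8.114 × 10^5 N.
Result: 6.26 × 10^3 × 8.114 × 10^5 = 5.079 × 10^9 N.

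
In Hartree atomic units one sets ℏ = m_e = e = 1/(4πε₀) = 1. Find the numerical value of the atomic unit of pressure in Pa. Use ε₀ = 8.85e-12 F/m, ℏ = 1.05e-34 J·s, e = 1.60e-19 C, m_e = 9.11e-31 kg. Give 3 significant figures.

P_au = E_h/a₀³ = m_e⁴e¹⁰/((4πε₀)⁵ℏ⁸)
E_h = 4.38e-18 J
a₀ = 5.26e-11 m
E_h/a₀³ = 3.01e13 Pa

3.01e13 Pa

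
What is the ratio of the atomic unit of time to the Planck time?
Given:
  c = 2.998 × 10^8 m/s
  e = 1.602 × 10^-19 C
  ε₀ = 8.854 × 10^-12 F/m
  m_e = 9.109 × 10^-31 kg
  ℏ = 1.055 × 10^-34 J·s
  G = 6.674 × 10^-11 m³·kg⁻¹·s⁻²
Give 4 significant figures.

4.494 × 10^26

atomic unit of time: τ_au = (4πε₀)²ℏ³/(m_e e⁴) = 2.423 × 10^-17 s
Planck time: t_P = √(ℏG/c⁵) = 5.392 × 10^-44 s
ratio = 2.423 × 10^-17 / 5.392 × 10^-44 = 4.494 × 10^26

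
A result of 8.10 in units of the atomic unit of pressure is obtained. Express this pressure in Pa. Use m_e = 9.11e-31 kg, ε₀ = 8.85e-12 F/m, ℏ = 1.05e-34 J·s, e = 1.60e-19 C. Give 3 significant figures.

One atomic unit of pressure: P_au = E_h/a₀³ = m_e⁴e¹⁰/((4πε₀)⁵ℏ⁸) = 3.01e13 Pa.
8.10 × 3.01e13 Pa = 2.44e14 Pa

2.44e14 Pa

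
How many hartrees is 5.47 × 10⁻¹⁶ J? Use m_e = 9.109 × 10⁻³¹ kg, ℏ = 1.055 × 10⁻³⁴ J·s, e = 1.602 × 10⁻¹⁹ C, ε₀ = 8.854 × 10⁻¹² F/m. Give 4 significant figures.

hartree: E_h = m_e e⁴/(4πε₀ℏ)² = 4.354 × 10⁻¹⁸ J.
5.47 × 10⁻¹⁶ / 4.354 × 10⁻¹⁸ = 125.6

125.6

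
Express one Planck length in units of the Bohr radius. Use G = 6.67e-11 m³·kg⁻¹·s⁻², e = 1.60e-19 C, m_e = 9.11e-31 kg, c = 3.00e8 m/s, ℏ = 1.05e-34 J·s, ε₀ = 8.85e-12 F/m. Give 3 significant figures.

3.06e-25

Planck length: ℓ_P = √(ℏG/c³) = 1.61e-35 m
Bohr radius: a₀ = 4πε₀ℏ²/(m_e e²) = 5.26e-11 m
ratio = 1.61e-35 / 5.26e-11 = 3.06e-25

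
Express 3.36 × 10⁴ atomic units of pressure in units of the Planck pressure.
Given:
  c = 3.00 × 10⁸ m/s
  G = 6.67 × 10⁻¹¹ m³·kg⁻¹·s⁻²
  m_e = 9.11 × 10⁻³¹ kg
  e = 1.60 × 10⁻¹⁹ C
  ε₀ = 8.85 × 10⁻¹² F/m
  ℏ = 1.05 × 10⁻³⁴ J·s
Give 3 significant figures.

atomic unit of pressure: P_au = E_h/a₀³ = m_e⁴e¹⁰/((4πε₀)⁵ℏ⁸) = 3.01 × 10¹³ Pa
Planck pressure: p_P = c⁷/(ℏG²) = 4.68 × 10¹¹³ Pa
3.36 × 10⁴ × 3.01 × 10¹³ / 4.68 × 10¹¹³ = 2.16 × 10⁻⁹⁶

2.16 × 10⁻⁹⁶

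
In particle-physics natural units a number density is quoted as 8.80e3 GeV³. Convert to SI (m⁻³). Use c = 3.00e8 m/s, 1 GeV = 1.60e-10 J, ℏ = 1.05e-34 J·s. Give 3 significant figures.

1.15e51 m⁻³

Number density is [L]⁻³ = [E]³/(ℏc)³.
1 GeV³ → 1/(ℏc)³ × (1 GeV in J)³ = 1.31e47 m⁻³.
Result: 8.80e3 × 1.31e47 = 1.15e51 m⁻³.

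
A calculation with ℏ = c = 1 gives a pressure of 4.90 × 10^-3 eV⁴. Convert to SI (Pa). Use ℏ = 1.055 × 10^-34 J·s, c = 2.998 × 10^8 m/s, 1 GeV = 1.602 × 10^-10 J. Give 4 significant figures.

0.1020 Pa

Pressure is [E]/[L]³ = [E]⁴/(ℏc)³.
1 GeV⁴ → 1/(ℏc)³ × (1 GeV in J)⁴ = 2.082 × 10^37 Pa.
Convert the energy scale: 4.90 × 10^-3 eV⁴ = 4.90 × 10^-39 GeV⁴.
Result: 4.90 × 10^-39 × 2.082 × 10^37 = 0.1020 Pa.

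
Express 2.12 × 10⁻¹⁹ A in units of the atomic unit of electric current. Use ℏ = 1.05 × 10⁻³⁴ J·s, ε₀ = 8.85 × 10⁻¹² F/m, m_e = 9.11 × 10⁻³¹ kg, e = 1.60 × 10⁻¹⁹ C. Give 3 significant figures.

3.18 × 10⁻¹⁷

atomic unit of electric current: I_au = e E_h/ℏ = m_e e⁵/((4πε₀)²ℏ³) = 6.67 × 10⁻³ A.
2.12 × 10⁻¹⁹ / 6.67 × 10⁻³ = 3.18 × 10⁻¹⁷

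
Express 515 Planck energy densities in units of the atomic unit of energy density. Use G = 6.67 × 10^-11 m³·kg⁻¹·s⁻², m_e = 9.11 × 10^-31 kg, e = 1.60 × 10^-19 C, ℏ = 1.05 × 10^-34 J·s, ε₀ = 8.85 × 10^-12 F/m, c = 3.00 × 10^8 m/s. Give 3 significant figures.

8.00 × 10^102

Planck energy density: u_P = c⁷/(ℏG²) = 4.68 × 10^113 J/m³
atomic unit of energy density: u_au = E_h/a₀³ = m_e⁴e¹⁰/((4πε₀)⁵ℏ⁸) = 3.01 × 10^13 J/m³
515 × 4.68 × 10^113 / 3.01 × 10^13 = 8.00 × 10^102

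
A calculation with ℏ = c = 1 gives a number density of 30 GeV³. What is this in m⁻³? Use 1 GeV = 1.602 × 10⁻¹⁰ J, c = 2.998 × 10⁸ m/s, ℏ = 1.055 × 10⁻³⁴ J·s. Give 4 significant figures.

3.898 × 10⁴⁸ m⁻³

Number density is [L]⁻³ = [E]³/(ℏc)³.
1 GeV³ → 1/(ℏc)³ × (1 GeV in J)³ = 1.299 × 10⁴⁷ m⁻³.
Result: 30 × 1.299 × 10⁴⁷ = 3.898 × 10⁴⁸ m⁻³.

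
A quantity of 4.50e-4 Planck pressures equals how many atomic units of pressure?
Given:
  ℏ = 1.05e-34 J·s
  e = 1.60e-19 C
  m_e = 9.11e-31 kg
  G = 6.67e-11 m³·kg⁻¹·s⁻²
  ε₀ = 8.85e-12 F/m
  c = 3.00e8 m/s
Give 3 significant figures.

6.99e96

Planck pressure: p_P = c⁷/(ℏG²) = 4.68e113 Pa
atomic unit of pressure: P_au = E_h/a₀³ = m_e⁴e¹⁰/((4πε₀)⁵ℏ⁸) = 3.01e13 Pa
4.50e-4 × 4.68e113 / 3.01e13 = 6.99e96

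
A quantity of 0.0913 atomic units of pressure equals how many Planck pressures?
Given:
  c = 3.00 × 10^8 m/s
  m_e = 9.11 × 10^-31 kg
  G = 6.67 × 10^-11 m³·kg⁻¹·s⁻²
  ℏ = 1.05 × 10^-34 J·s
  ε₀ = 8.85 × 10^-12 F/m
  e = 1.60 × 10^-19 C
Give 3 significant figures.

5.88 × 10^-102

atomic unit of pressure: P_au = E_h/a₀³ = m_e⁴e¹⁰/((4πε₀)⁵ℏ⁸) = 3.01 × 10^13 Pa
Planck pressure: p_P = c⁷/(ℏG²) = 4.68 × 10^113 Pa
0.0913 × 3.01 × 10^13 / 4.68 × 10^113 = 5.88 × 10^-102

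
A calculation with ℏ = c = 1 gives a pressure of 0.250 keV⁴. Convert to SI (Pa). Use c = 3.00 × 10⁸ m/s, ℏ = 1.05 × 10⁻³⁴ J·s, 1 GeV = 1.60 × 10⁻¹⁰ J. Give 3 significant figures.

5.24 × 10¹² Pa

Pressure is [E]/[L]³ = [E]⁴/(ℏc)³.
1 GeV⁴ → 1/(ℏc)³ × (1 GeV in J)⁴ = 2.10 × 10³⁷ Pa.
Convert the energy scale: 0.250 keV⁴ = 2.50 × 10⁻²⁵ GeV⁴.
Result: 2.50 × 10⁻²⁵ × 2.10 × 10³⁷ = 5.24 × 10¹² Pa.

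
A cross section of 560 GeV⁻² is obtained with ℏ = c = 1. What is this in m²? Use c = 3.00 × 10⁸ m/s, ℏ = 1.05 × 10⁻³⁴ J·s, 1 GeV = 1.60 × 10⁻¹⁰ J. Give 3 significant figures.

Area is [L]² = [E]⁻²·(ℏc)²; restore (ℏc)².
1 GeV⁻² → (ℏc)² × (1 GeV in J)⁻² = 3.88 × 10⁻³² m².
Result: 560 × 3.88 × 10⁻³² = 2.17 × 10⁻²⁹ m².

2.17 × 10⁻²⁹ m²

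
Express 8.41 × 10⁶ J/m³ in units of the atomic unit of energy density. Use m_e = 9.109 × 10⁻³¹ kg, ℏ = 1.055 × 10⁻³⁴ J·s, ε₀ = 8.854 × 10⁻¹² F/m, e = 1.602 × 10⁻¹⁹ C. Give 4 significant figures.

atomic unit of energy density: u_au = E_h/a₀³ = m_e⁴e¹⁰/((4πε₀)⁵ℏ⁸) = 2.929 × 10¹³ J/m³.
8.41 × 10⁶ / 2.929 × 10¹³ = 2.871 × 10⁻⁷

2.871 × 10⁻⁷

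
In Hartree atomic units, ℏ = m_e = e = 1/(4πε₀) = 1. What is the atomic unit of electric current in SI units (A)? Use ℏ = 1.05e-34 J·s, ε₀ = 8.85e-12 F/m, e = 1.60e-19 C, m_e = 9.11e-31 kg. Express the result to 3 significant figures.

6.67e-3 A

From ℏ = m_e = e = 1/(4πε₀) = 1 the current scale is I_au = e E_h/ℏ = m_e e⁵/((4πε₀)²ℏ³).
E_h = 4.38e-18 J
e·E_h/ℏ = 6.67e-3 A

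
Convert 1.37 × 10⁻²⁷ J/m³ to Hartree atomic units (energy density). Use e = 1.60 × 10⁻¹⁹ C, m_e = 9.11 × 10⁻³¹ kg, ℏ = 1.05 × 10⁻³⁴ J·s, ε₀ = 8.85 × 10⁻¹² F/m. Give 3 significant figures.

atomic unit of energy density: u_au = E_h/a₀³ = m_e⁴e¹⁰/((4πε₀)⁵ℏ⁸) = 3.01 × 10¹³ J/m³.
1.37 × 10⁻²⁷ / 3.01 × 10¹³ = 4.55 × 10⁻⁴¹

4.55 × 10⁻⁴¹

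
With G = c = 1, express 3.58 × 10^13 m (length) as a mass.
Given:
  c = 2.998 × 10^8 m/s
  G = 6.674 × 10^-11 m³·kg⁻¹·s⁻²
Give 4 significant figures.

Length → mass via c²/G.
3.58 × 10^13 m × (c²/G) = 4.821 × 10^40 kg

4.821 × 10^40 kg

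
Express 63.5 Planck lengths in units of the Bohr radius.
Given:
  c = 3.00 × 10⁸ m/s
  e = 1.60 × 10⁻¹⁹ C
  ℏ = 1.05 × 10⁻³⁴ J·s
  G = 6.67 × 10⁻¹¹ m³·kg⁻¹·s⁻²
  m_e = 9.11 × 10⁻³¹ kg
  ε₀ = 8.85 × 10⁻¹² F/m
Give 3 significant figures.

1.95 × 10⁻²³

Planck length: ℓ_P = √(ℏG/c³) = 1.61 × 10⁻³⁵ m
Bohr radius: a₀ = 4πε₀ℏ²/(m_e e²) = 5.26 × 10⁻¹¹ m
63.5 × 1.61 × 10⁻³⁵ / 5.26 × 10⁻¹¹ = 1.95 × 10⁻²³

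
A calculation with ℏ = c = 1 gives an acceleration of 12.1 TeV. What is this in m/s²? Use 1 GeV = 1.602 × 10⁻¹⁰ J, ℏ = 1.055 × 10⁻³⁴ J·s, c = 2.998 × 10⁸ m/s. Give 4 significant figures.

Acceleration is [L]/[T]² = c·[E]/ℏ.
1 GeV → c/ℏ × (1 GeV in J) = 4.552 × 10³² m/s².
Convert the energy scale: 12.1 TeV = 1.21 × 10⁴ GeV.
Result: 1.21 × 10⁴ × 4.552 × 10³² = 5.508 × 10³⁶ m/s².

5.508 × 10³⁶ m/s²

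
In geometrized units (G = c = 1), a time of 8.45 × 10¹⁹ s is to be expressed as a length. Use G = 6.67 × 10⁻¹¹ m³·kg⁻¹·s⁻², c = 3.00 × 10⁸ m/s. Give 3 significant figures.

Time → length via c.
8.45 × 10¹⁹ s × (c) = 2.54 × 10²⁸ m

2.54 × 10²⁸ m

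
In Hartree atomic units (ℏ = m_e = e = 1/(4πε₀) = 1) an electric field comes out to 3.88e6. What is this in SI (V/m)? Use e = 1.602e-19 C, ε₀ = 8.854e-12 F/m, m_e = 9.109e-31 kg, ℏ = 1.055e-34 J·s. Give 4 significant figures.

1.991e18 V/m

One atomic unit of electric field: E_au = E_h/(e a₀) = m_e²e⁵/((4πε₀)³ℏ⁴) = 5.131e11 V/m.
3.88e6 × 5.131e11 V/m = 1.991e18 V/m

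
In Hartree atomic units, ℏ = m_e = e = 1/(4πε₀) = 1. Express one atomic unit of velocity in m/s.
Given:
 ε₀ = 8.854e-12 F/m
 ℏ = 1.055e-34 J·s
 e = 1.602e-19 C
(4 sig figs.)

The unique combination of the constants set to 1 with dimensions of velocity is v_au = e²/(4πε₀ℏ).
  = 2.566e-38 / 1.174e-44
  = 2.186e6 m/s

2.186e6 m/s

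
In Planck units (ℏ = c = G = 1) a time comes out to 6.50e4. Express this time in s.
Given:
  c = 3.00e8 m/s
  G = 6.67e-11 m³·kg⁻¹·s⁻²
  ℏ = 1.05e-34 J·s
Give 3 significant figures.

One Planck time: t_P = √(ℏG/c⁵) = 5.37e-44 s.
6.50e4 × 5.37e-44 s = 3.49e-39 s

3.49e-39 s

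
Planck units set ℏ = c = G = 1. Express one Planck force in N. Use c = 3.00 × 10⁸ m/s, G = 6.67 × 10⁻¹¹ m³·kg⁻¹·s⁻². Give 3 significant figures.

From ℏ = c = G = 1 the force scale is F_P = c⁴/G.
  = 8.10 × 10³³ / 6.67 × 10⁻¹¹
  = 1.21 × 10⁴⁴ N

1.21 × 10⁴⁴ N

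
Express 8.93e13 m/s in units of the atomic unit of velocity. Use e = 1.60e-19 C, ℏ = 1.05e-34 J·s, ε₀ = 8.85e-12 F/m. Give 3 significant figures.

atomic unit of velocity: v_au = e²/(4πε₀ℏ) = 2.19e6 m/s.
8.93e13 / 2.19e6 = 4.07e7

4.07e7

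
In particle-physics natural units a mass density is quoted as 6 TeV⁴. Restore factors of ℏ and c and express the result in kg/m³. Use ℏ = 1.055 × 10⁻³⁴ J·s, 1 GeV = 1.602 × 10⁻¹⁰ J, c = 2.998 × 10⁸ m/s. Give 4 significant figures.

Mass density is [E]/(c²[L]³) = [E]⁴/(ℏ³c⁵).
1 GeV⁴ → 1/(ℏ³c⁵) × (1 GeV in J)⁴ = 2.316 × 10²⁰ kg/m³.
Convert the energy scale: 6 TeV⁴ = 6.00 × 10¹² GeV⁴.
Result: 6.00 × 10¹² × 2.316 × 10²⁰ = 1.390 × 10³³ kg/m³.

1.390 × 10³³ kg/m³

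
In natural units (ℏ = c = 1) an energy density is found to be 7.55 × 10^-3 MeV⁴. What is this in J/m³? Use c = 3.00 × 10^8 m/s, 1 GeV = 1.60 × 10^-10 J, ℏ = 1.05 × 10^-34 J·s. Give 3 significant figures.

1.58 × 10^23 J/m³

[E]/[L]³ = [E]⁴/(ℏc)³; restore (ℏc)⁻³.
1 GeV⁴ → 1/(ℏc)³ × (1 GeV in J)⁴ = 2.10 × 10^37 J/m³.
Convert the energy scale: 7.55 × 10^-3 MeV⁴ = 7.55 × 10^-15 GeV⁴.
Result: 7.55 × 10^-15 × 2.10 × 10^37 = 1.58 × 10^23 J/m³.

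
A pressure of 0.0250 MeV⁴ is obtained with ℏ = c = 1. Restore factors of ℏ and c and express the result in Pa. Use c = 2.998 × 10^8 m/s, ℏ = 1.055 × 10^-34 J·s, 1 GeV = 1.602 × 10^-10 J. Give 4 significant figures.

Pressure is [E]/[L]³ = [E]⁴/(ℏc)³.
1 GeV⁴ → 1/(ℏc)³ × (1 GeV in J)⁴ = 2.082 × 10^37 Pa.
Convert the energy scale: 0.0250 MeV⁴ = 2.50 × 10^-14 GeV⁴.
Result: 2.50 × 10^-14 × 2.082 × 10^37 = 5.204 × 10^23 Pa.

5.204 × 10^23 Pa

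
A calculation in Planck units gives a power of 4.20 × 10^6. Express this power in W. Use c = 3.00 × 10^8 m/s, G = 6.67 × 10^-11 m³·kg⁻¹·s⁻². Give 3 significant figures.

One Planck power: P_P = c⁵/G = 3.64 × 10^52 W.
4.20 × 10^6 × 3.64 × 10^52 W = 1.53 × 10^59 W

1.53 × 10^59 W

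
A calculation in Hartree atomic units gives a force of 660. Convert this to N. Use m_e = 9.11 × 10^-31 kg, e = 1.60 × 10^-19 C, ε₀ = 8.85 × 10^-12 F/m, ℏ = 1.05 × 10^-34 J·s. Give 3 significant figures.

5.50 × 10^-5 N

One atomic unit of force: F_au = E_h/a₀ = m_e²e⁶/((4πε₀)³ℏ⁴) = 8.33 × 10^-8 N.
660 × 8.33 × 10^-8 N = 5.50 × 10^-5 N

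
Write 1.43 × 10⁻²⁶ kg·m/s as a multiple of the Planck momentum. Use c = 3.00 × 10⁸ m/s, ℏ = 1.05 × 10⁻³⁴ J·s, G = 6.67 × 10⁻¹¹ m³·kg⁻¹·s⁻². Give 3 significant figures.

Planck momentum: p_P = √(ℏc³/G) = 6.52 kg·m/s.
1.43 × 10⁻²⁶ / 6.52 = 2.19 × 10⁻²⁷

2.19 × 10⁻²⁷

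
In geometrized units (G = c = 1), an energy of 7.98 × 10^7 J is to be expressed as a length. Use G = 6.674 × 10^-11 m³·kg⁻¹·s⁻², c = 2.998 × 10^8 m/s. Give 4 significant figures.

Energy → length via G/c⁴.
7.98 × 10^7 J × (G/c⁴) = 6.593 × 10^-37 m

6.593 × 10^-37 m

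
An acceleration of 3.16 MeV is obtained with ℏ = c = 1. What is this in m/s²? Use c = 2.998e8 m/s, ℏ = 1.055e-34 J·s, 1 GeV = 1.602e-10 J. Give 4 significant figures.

1.439e30 m/s²

Acceleration is [L]/[T]² = c·[E]/ℏ.
1 GeV → c/ℏ × (1 GeV in J) = 4.552e32 m/s².
Convert the energy scale: 3.16 MeV = 3.16e-3 GeV.
Result: 3.16e-3 × 4.552e32 = 1.439e30 m/s².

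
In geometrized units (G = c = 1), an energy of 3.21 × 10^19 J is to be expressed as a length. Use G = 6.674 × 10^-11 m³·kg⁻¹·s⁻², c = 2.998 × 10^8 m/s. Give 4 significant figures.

2.652 × 10^-25 m

Energy → length via G/c⁴.
3.21 × 10^19 J × (G/c⁴) = 2.652 × 10^-25 m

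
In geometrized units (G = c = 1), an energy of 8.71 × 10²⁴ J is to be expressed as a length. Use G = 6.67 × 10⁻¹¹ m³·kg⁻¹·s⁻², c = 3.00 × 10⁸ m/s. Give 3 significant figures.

7.17 × 10⁻²⁰ m

Energy → length via G/c⁴.
8.71 × 10²⁴ J × (G/c⁴) = 7.17 × 10⁻²⁰ m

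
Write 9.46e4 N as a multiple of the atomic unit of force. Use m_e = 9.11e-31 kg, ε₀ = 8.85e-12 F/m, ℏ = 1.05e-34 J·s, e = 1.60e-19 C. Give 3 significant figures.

1.14e12

atomic unit of force: F_au = E_h/a₀ = m_e²e⁶/((4πε₀)³ℏ⁴) = 8.33e-8 N.
9.46e4 / 8.33e-8 = 1.14e12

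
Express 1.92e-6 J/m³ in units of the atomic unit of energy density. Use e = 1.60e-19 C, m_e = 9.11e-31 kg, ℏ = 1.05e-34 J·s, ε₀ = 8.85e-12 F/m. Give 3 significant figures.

6.37e-20

atomic unit of energy density: u_au = E_h/a₀³ = m_e⁴e¹⁰/((4πε₀)⁵ℏ⁸) = 3.01e13 J/m³.
1.92e-6 / 3.01e13 = 6.37e-20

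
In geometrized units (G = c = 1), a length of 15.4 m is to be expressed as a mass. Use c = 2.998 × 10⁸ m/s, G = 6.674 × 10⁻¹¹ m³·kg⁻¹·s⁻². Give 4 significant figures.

Length → mass via c²/G.
15.4 m × (c²/G) = 2.074 × 10²⁸ kg

2.074 × 10²⁸ kg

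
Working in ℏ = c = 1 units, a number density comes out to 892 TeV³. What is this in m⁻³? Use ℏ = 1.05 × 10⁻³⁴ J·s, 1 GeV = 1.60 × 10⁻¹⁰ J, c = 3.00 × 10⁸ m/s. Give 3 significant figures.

Number density is [L]⁻³ = [E]³/(ℏc)³.
1 GeV³ → 1/(ℏc)³ × (1 GeV in J)³ = 1.31 × 10⁴⁷ m⁻³.
Convert the energy scale: 892 TeV³ = 8.92 × 10¹¹ GeV³.
Result: 8.92 × 10¹¹ × 1.31 × 10⁴⁷ = 1.17 × 10⁵⁹ m⁻³.

1.17 × 10⁵⁹ m⁻³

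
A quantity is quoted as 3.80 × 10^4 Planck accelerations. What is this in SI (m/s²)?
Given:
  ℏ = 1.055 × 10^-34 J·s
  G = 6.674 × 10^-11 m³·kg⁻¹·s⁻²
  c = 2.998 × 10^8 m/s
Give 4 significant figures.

2.113 × 10^56 m/s²

One Planck acceleration: a_P = √(c⁷/(ℏG)) = 5.560 × 10^51 m/s².
3.80 × 10^4 × 5.560 × 10^51 m/s² = 2.113 × 10^56 m/s²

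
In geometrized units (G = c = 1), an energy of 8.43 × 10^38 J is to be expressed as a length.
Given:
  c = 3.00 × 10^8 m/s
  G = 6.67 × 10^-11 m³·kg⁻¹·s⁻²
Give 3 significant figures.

Energy → length via G/c⁴.
8.43 × 10^38 J × (G/c⁴) = 6.94 × 10^-6 m

6.94 × 10^-6 m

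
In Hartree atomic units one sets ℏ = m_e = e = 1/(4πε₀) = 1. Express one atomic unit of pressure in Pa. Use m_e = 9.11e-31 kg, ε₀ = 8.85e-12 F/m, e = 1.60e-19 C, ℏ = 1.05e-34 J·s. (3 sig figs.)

3.01e13 Pa

P_au = E_h/a₀³ = m_e⁴e¹⁰/((4πε₀)⁵ℏ⁸)
E_h = 4.38e-18 J
a₀ = 5.26e-11 m
E_h/a₀³ = 3.01e13 Pa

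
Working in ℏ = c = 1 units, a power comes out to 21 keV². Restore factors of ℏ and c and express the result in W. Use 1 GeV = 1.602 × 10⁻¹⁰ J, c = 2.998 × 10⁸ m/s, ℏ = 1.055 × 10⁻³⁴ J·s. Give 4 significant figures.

Power is [E]/[T] = [E]²/ℏ.
1 GeV² → 1/ℏ × (1 GeV in J)² = 2.433 × 10¹⁴ W.
Convert the energy scale: 21 keV² = 2.10 × 10⁻¹¹ GeV².
Result: 2.10 × 10⁻¹¹ × 2.433 × 10¹⁴ = 5.108 × 10³ W.

5.108 × 10³ W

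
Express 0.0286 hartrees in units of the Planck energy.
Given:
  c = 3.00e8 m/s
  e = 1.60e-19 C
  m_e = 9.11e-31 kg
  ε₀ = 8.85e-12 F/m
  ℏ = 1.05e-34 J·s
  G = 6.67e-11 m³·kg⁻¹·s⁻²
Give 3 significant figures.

6.40e-29

hartree: E_h = m_e e⁴/(4πε₀ℏ)² = 4.38e-18 J
Planck energy: E_P = √(ℏc⁵/G) = 1.96e9 J
0.0286 × 4.38e-18 / 1.96e9 = 6.40e-29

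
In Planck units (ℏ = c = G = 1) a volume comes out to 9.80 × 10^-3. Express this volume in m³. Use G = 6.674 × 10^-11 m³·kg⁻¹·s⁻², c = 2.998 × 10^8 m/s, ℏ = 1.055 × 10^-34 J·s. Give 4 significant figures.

4.139 × 10^-107 m³

One Planck volume: V_P = (ℏG/c³)^(3/2) = 4.224 × 10^-105 m³.
9.80 × 10^-3 × 4.224 × 10^-105 m³ = 4.139 × 10^-107 m³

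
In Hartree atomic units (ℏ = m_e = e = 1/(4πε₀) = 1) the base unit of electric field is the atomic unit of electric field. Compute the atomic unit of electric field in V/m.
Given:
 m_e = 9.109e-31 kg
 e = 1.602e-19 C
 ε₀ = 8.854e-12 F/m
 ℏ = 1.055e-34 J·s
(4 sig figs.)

E_au = E_h/(e a₀) = m_e²e⁵/((4πε₀)³ℏ⁴)
E_h = 4.354e-18 J
a₀ = 5.297e-11 m
E_h/(e·a₀) = 5.131e11 V/m

5.131e11 V/m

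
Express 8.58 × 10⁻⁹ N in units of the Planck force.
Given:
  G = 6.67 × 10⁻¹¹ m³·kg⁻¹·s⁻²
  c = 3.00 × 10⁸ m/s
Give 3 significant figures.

Planck force: F_P = c⁴/G = 1.21 × 10⁴⁴ N.
8.58 × 10⁻⁹ / 1.21 × 10⁴⁴ = 7.07 × 10⁻⁵³

7.07 × 10⁻⁵³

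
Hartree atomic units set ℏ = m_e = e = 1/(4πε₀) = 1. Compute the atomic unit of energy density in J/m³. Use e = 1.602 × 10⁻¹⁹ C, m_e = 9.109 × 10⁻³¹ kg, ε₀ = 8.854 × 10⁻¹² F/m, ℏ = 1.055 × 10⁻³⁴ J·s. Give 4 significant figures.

2.929 × 10¹³ J/m³

Dimensional analysis gives u_au = E_h/a₀³ = m_e⁴e¹⁰/((4πε₀)⁵ℏ⁸).
E_h = 4.354 × 10⁻¹⁸ J
a₀ = 5.297 × 10⁻¹¹ m
E_h/a₀³ = 2.929 × 10¹³ J/m³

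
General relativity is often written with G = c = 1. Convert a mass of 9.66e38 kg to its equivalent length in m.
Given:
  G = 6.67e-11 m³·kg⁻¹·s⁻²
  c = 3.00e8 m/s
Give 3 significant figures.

In G = c = 1 units mass has dimensions of length; the conversion factor is G/c².
9.66e38 kg × (G/c²) = 7.16e11 m

7.16e11 m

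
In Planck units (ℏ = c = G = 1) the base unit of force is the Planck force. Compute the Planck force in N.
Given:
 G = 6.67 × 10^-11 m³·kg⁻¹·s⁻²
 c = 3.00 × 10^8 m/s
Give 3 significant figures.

1.21 × 10^44 N

F_P = c⁴/G
  = 8.10 × 10^33 / 6.67 × 10^-11
  = 1.21 × 10^44 N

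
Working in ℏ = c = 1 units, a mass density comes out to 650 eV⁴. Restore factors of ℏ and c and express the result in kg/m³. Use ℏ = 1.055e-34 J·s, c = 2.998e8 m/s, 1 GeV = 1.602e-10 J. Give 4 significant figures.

Mass density is [E]/(c²[L]³) = [E]⁴/(ℏ³c⁵).
1 GeV⁴ → 1/(ℏ³c⁵) × (1 GeV in J)⁴ = 2.316e20 kg/m³.
Convert the energy scale: 650 eV⁴ = 6.50e-34 GeV⁴.
Result: 6.50e-34 × 2.316e20 = 1.505e-13 kg/m³.

1.505e-13 kg/m³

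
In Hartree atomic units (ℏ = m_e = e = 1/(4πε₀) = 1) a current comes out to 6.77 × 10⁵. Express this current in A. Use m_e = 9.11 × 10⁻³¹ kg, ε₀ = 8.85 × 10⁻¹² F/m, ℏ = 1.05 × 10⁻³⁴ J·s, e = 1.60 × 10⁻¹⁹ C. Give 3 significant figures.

One atomic unit of electric current: I_au = e E_h/ℏ = m_e e⁵/((4πε₀)²ℏ³) = 6.67 × 10⁻³ A.
6.77 × 10⁵ × 6.67 × 10⁻³ A = 4.52 × 10³ A

4.52 × 10³ A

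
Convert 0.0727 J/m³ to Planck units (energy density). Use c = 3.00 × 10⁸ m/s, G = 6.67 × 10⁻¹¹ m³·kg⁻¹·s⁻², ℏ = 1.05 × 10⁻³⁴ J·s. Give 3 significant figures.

Planck energy density: u_P = c⁷/(ℏG²) = 4.68 × 10¹¹³ J/m³.
0.0727 / 4.68 × 10¹¹³ = 1.55 × 10⁻¹¹⁵

1.55 × 10⁻¹¹⁵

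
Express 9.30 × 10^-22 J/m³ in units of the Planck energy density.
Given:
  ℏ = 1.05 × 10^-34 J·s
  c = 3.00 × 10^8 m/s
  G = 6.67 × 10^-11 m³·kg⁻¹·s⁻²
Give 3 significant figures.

1.99 × 10^-135

Planck energy density: u_P = c⁷/(ℏG²) = 4.68 × 10^113 J/m³.
9.30 × 10^-22 / 4.68 × 10^113 = 1.99 × 10^-135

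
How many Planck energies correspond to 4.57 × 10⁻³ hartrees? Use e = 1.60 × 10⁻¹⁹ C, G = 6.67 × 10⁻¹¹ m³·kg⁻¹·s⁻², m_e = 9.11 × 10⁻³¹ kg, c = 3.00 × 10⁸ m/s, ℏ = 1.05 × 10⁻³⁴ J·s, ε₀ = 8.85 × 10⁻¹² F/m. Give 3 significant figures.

1.02 × 10⁻²⁹

hartree: E_h = m_e e⁴/(4πε₀ℏ)² = 4.38 × 10⁻¹⁸ J
Planck energy: E_P = √(ℏc⁵/G) = 1.96 × 10⁹ J
4.57 × 10⁻³ × 4.38 × 10⁻¹⁸ / 1.96 × 10⁹ = 1.02 × 10⁻²⁹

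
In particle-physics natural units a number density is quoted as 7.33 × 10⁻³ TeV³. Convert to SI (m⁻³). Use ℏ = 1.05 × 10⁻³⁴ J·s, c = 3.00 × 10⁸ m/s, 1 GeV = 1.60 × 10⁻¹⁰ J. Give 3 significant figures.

Number density is [L]⁻³ = [E]³/(ℏc)³.
1 GeV³ → 1/(ℏc)³ × (1 GeV in J)³ = 1.31 × 10⁴⁷ m⁻³.
Convert the energy scale: 7.33 × 10⁻³ TeV³ = 7.33 × 10⁶ GeV³.
Result: 7.33 × 10⁶ × 1.31 × 10⁴⁷ = 9.61 × 10⁵³ m⁻³.

9.61 × 10⁵³ m⁻³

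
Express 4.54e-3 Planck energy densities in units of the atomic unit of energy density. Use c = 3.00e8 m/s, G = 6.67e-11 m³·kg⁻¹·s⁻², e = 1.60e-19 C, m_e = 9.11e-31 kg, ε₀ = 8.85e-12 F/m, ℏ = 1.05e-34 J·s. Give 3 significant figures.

Planck energy density: u_P = c⁷/(ℏG²) = 4.68e113 J/m³
atomic unit of energy density: u_au = E_h/a₀³ = m_e⁴e¹⁰/((4πε₀)⁵ℏ⁸) = 3.01e13 J/m³
4.54e-3 × 4.68e113 / 3.01e13 = 7.05e97

7.05e97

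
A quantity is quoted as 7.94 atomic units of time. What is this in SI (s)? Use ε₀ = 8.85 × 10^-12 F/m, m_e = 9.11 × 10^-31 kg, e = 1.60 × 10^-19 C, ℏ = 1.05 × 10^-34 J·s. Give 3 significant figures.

1.90 × 10^-16 s

One atomic unit of time: τ_au = (4πε₀)²ℏ³/(m_e e⁴) = 2.40 × 10^-17 s.
7.94 × 2.40 × 10^-17 s = 1.90 × 10^-16 s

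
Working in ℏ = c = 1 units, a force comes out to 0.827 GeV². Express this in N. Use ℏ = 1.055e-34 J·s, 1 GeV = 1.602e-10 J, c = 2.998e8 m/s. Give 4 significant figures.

6.710e5 N

Force is [E]/[L] = [E]²/(ℏc); restore (ℏc)⁻¹.
1 GeV² → 1/(ℏc) × (1 GeV in J)² = 8.114e5 N.
Result: 0.827 × 8.114e5 = 6.710e5 N.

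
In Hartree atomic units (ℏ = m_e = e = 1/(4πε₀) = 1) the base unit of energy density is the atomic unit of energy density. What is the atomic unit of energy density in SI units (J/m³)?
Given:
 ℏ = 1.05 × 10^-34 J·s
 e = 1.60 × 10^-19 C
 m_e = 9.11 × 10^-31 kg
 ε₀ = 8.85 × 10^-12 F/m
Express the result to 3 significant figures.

u_au = E_h/a₀³ = m_e⁴e¹⁰/((4πε₀)⁵ℏ⁸)
E_h = 4.38 × 10^-18 J
a₀ = 5.26 × 10^-11 m
E_h/a₀³ = 3.01 × 10^13 J/m³

3.01 × 10^13 J/m³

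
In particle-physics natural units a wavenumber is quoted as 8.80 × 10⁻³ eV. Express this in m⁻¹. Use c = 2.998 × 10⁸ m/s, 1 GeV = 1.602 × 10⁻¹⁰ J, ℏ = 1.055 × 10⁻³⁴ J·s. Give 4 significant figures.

Inverse length is [E]/(ℏc).
1 GeV → 1/(ℏc) × (1 GeV in J) = 5.065 × 10¹⁵ m⁻¹.
Convert the energy scale: 8.80 × 10⁻³ eV = 8.80 × 10⁻¹² GeV.
Result: 8.80 × 10⁻¹² × 5.065 × 10¹⁵ = 4.457 × 10⁴ m⁻¹.

4.457 × 10⁴ m⁻¹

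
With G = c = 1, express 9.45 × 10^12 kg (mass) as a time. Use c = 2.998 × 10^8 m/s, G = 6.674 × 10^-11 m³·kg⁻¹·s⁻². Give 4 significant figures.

Mass → time via G/c³.
9.45 × 10^12 kg × (G/c³) = 2.341 × 10^-23 s

2.341 × 10^-23 s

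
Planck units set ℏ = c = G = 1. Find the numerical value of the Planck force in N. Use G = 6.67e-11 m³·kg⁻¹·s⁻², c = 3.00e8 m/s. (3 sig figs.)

1.21e44 N

From ℏ = c = G = 1 the force scale is F_P = c⁴/G.
  = 8.10e33 / 6.67e-11
  = 1.21e44 N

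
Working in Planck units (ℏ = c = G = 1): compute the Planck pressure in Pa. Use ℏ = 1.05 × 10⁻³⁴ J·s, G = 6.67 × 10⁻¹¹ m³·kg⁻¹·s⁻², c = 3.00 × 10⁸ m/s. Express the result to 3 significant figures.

Dimensional analysis gives p_P = c⁷/(ℏG²).
  = 2.19 × 10⁵⁹ / 4.67 × 10⁻⁵⁵
  = 4.68 × 10¹¹³ Pa

4.68 × 10¹¹³ Pa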